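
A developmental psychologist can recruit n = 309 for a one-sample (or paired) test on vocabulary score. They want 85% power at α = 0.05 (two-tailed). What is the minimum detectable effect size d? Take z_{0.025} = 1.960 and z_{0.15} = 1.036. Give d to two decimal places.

For a single sample (or paired design) of n = 309: d_min = (z_{α/2} + z_β)/√n.
z-sum = 1.960 + 1.036 = 2.996.
d_min = 2.996 / √309 = 2.996 / 17.578 = 0.170.

d_min ≈ 0.17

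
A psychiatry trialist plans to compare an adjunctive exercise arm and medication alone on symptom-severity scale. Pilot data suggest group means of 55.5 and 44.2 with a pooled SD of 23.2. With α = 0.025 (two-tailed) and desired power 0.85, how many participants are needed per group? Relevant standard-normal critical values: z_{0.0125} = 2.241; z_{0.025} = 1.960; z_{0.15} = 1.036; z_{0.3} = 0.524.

n = 91 per group

Cohen's d = |M₁ − M₂| / SD_pooled = |55.5 − 44.2| / 23.2 = 11.3 / 23.2 = 0.487.
For two independent groups with equal n: n = 2·((z_{α/2} + z_β) / d)².
z_{α/2} + z_β = 2.241 + 1.036 = 3.277.
n = 2 × (3.277 / 0.487)² = 2 × 6.729² = 2 × 45.28 = 90.6.
Round up to the next whole participant.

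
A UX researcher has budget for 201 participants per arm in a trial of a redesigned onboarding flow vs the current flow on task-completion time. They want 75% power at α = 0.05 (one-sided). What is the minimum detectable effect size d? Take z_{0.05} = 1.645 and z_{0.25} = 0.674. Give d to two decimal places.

d_min ≈ 0.23

For two independent groups of n = 201 each: d_min = (z_{α} + z_β)·√(2/n).
z-sum = 1.645 + 0.674 = 2.319.
d_min = 2.319 × √(2/201) = 2.319 × 0.0998 = 0.231.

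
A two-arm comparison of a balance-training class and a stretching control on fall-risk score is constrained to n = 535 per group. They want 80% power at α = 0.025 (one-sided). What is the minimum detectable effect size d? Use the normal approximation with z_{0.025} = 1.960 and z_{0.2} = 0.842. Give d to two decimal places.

d_min ≈ 0.17

For two independent groups of n = 535 each: d_min = (z_{α} + z_β)·√(2/n).
z-sum = 1.960 + 0.842 = 2.802.
d_min = 2.802 × √(2/535) = 2.802 × 0.0611 = 0.171.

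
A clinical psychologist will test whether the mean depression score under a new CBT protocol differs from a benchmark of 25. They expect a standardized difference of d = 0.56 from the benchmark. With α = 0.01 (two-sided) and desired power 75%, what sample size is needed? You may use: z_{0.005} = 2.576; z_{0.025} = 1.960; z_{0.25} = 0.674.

n = 34

For a one-sample test: n = ((z_{α/2} + z_β) / d)².
z_{α/2} + z_β = 2.576 + 0.674 = 3.250.
n = (3.250 / 0.56)² = 5.804² = 33.68.
Round up.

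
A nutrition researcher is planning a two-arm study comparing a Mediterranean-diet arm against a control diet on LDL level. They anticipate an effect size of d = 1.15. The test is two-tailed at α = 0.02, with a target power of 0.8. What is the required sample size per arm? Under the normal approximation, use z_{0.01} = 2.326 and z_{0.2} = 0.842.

n = 16 per group

For two independent groups with equal n: n = 2·((z_{α/2} + z_β) / d)².
z_{α/2} + z_β = 2.326 + 0.842 = 3.168.
n = 2 × (3.168 / 1.15)² = 2 × 2.755² = 2 × 7.59 = 15.2.
Round up to the next whole participant.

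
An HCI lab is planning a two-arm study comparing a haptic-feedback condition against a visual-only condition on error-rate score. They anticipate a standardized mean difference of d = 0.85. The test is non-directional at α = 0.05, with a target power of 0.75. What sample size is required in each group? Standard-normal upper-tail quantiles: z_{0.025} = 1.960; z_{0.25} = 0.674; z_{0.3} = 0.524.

n = 20 per group

For two independent groups with equal n: n = 2·((z_{α/2} + z_β) / d)².
z_{α/2} + z_β = 1.960 + 0.674 = 2.634.
n = 2 × (2.634 / 0.85)² = 2 × 3.099² = 2 × 9.60 = 19.2.
Round up to the next whole participant.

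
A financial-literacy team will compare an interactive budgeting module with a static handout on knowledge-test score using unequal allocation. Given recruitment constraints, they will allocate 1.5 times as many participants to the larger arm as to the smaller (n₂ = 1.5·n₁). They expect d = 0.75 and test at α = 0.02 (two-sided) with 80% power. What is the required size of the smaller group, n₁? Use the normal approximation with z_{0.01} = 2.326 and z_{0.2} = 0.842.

With allocation ratio k = n₂/n₁ = 1.5, Var(x̄₁−x̄₂) = σ²(1/n₁ + 1/(k·n₁)) = σ²·(k+1)/(k·n₁).
So n₁ = (1 + 1/k)·((z_{α/2} + z_β)/d)² = 1.667 × (3.168/0.75)².
n₁ = 1.667 × 17.84 = 29.7.
Round up: n₁ = 30, giving n₂ = 1.5 × 30 = 45.

n₁ = 30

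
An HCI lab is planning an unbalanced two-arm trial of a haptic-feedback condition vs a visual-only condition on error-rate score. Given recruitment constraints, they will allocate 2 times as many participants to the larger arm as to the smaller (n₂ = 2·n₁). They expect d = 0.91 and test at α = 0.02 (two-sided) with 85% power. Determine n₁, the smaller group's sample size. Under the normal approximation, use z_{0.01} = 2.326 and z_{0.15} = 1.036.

n₁ = 21

With allocation ratio k = n₂/n₁ = 2, Var(x̄₁−x̄₂) = σ²(1/n₁ + 1/(k·n₁)) = σ²·(k+1)/(k·n₁).
So n₁ = (1 + 1/k)·((z_{α/2} + z_β)/d)² = 1.500 × (3.362/0.91)².
n₁ = 1.500 × 13.65 = 20.5.
Round up: n₁ = 21, giving n₂ = 2 × 21 = 42.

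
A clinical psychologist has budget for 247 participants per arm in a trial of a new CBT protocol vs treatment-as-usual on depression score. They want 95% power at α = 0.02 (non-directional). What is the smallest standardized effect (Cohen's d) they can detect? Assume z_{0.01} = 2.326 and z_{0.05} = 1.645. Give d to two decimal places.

d_min ≈ 0.36

For two independent groups of n = 247 each: d_min = (z_{α/2} + z_β)·√(2/n).
z-sum = 2.326 + 1.645 = 3.971.
d_min = 3.971 × √(2/247) = 3.971 × 0.0900 = 0.357.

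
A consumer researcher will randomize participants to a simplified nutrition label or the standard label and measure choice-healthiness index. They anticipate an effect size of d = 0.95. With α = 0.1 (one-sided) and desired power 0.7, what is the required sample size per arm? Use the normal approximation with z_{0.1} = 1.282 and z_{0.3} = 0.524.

For two independent groups with equal n: n = 2·((z_{α} + z_β) / d)².
z_{α} + z_β = 1.282 + 0.524 = 1.806.
n = 2 × (1.806 / 0.95)² = 2 × 1.901² = 2 × 3.61 = 7.2.
Round up to the next whole participant.

n = 8 per group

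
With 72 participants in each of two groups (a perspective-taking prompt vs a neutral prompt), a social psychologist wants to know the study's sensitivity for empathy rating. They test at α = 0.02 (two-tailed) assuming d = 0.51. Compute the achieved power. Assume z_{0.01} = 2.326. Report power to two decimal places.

power ≈ 0.77

For two equal groups, power = Φ(d·√(n/2) − z_{α/2}).
d·√(n/2) = 0.51 × √(72/2) = 0.51 × 6.000 = 3.060.
z_β = 3.060 − 2.326 = 0.734.
Power = Φ(0.734) = 0.769.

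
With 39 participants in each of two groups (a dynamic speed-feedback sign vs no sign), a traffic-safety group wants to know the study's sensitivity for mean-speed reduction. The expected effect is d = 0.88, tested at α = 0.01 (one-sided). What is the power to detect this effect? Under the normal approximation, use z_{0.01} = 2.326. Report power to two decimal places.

power ≈ 0.94

For two equal groups, power = Φ(d·√(n/2) − z_{α}).
d·√(n/2) = 0.88 × √(39/2) = 0.88 × 4.416 = 3.886.
z_β = 3.886 − 2.326 = 1.560.
Power = Φ(1.560) = 0.941.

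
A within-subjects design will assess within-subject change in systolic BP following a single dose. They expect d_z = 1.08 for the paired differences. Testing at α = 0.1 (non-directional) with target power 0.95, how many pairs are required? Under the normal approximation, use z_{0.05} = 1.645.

n = 10 pairs

For a paired (one-sample on differences) test: n = ((z_{α/2} + z_β) / d)².
z_{α/2} + z_β = 1.645 + 1.645 = 3.290.
n = (3.290 / 1.08)² = 3.046² = 9.28.
Round up.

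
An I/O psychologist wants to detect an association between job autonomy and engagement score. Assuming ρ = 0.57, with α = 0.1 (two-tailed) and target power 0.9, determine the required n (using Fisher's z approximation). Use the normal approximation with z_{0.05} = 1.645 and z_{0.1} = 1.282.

n = 24

Fisher's z: C = ½·ln((1+r)/(1−r)) = ½·ln(3.6512) = 0.6475.
n = ((z_{α/2} + z_β)/C)² + 3.
(1.645 + 1.282) / 0.6475 = 2.927 / 0.6475 = 4.520.
n = 4.520² + 3 = 20.43 + 3 = 23.4.
Round up.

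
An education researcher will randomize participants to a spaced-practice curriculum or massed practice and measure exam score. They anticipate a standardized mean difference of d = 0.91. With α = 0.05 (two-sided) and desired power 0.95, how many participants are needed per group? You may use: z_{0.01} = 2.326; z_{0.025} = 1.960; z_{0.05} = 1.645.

n = 32 per group

For two independent groups with equal n: n = 2·((z_{α/2} + z_β) / d)².
z_{α/2} + z_β = 1.960 + 1.645 = 3.605.
n = 2 × (3.605 / 0.91)² = 2 × 3.962² = 2 × 15.69 = 31.4.
Round up to the next whole participant.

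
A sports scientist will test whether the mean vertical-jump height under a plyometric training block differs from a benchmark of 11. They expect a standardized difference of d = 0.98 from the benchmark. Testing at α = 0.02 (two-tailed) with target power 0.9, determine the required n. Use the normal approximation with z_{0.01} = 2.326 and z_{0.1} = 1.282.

For a one-sample test: n = ((z_{α/2} + z_β) / d)².
z_{α/2} + z_β = 2.326 + 1.282 = 3.608.
n = (3.608 / 0.98)² = 3.682² = 13.55.
Round up.

n = 14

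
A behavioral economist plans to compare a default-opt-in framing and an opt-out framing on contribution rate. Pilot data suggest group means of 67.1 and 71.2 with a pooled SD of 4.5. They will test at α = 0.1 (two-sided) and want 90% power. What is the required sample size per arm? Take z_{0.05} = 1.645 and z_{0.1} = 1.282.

Cohen's d = |M₁ − M₂| / SD_pooled = |67.1 − 71.2| / 4.5 = 4.1 / 4.5 = 0.911.
For two independent groups with equal n: n = 2·((z_{α/2} + z_β) / d)².
z_{α/2} + z_β = 1.645 + 1.282 = 2.927.
n = 2 × (2.927 / 0.911)² = 2 × 3.213² = 2 × 10.32 = 20.6.
Round up to the next whole participant.

n = 21 per group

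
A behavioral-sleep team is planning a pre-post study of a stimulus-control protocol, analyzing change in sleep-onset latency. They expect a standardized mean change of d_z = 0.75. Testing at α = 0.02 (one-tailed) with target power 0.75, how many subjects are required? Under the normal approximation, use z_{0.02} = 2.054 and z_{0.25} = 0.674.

For a paired (one-sample on differences) test: n = ((z_{α} + z_β) / d)².
z_{α} + z_β = 2.054 + 0.674 = 2.728.
n = (2.728 / 0.75)² = 3.637² = 13.23.
Round up.

n = 14 pairs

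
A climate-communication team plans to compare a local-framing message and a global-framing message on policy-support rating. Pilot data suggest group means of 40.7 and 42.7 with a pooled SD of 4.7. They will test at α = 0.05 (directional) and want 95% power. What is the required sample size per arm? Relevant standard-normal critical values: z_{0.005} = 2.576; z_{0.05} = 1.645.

Cohen's d = |M₁ − M₂| / SD_pooled = |40.7 − 42.7| / 4.7 = 2.0 / 4.7 = 0.426.
For two independent groups with equal n: n = 2·((z_{α} + z_β) / d)².
z_{α} + z_β = 1.645 + 1.645 = 3.290.
n = 2 × (3.290 / 0.426)² = 2 × 7.723² = 2 × 59.64 = 119.3.
Round up to the next whole participant.

n = 120 per group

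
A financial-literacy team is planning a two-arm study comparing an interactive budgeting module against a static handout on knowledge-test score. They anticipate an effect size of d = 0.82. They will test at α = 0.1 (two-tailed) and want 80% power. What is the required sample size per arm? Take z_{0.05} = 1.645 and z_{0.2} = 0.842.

For two independent groups with equal n: n = 2·((z_{α/2} + z_β) / d)².
z_{α/2} + z_β = 1.645 + 0.842 = 2.487.
n = 2 × (2.487 / 0.82)² = 2 × 3.033² = 2 × 9.20 = 18.4.
Round up to the next whole participant.

n = 19 per group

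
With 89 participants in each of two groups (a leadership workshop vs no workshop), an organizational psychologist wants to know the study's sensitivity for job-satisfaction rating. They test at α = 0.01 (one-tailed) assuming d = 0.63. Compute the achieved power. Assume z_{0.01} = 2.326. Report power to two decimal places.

power ≈ 0.97

For two equal groups, power = Φ(d·√(n/2) − z_{α}).
d·√(n/2) = 0.63 × √(89/2) = 0.63 × 6.671 = 4.203.
z_β = 4.203 − 2.326 = 1.877.
Power = Φ(1.877) = 0.970.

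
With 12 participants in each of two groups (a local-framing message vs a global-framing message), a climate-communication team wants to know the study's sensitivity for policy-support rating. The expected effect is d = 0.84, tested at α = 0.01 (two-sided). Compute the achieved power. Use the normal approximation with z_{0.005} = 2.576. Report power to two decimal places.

For two equal groups, power = Φ(d·√(n/2) − z_{α/2}).
d·√(n/2) = 0.84 × √(12/2) = 0.84 × 2.449 = 2.058.
z_β = 2.058 − 2.576 = -0.518.
Power = Φ(-0.518) = 0.302.

power ≈ 0.30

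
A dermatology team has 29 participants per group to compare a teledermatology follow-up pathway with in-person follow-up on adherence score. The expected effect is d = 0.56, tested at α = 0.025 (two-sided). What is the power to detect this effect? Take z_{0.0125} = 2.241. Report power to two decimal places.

For two equal groups, power = Φ(d·√(n/2) − z_{α/2}).
d·√(n/2) = 0.56 × √(29/2) = 0.56 × 3.808 = 2.132.
z_β = 2.132 − 2.241 = -0.109.
Power = Φ(-0.109) = 0.457.

power ≈ 0.46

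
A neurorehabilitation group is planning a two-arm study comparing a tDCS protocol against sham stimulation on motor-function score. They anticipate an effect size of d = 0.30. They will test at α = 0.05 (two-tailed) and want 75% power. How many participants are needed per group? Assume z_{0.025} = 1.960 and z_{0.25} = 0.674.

n = 155 per group

For two independent groups with equal n: n = 2·((z_{α/2} + z_β) / d)².
z_{α/2} + z_β = 1.960 + 0.674 = 2.634.
n = 2 × (2.634 / 0.30)² = 2 × 8.780² = 2 × 77.09 = 154.2.
Round up to the next whole participant.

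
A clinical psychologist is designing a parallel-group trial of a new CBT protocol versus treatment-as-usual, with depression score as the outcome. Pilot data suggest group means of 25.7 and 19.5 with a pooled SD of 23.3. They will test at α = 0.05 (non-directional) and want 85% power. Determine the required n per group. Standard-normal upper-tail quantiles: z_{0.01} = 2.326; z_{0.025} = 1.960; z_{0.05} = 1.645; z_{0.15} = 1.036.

Cohen's d = |M₁ − M₂| / SD_pooled = |25.7 − 19.5| / 23.3 = 6.2 / 23.3 = 0.266.
For two independent groups with equal n: n = 2·((z_{α/2} + z_β) / d)².
z_{α/2} + z_β = 1.960 + 1.036 = 2.996.
n = 2 × (2.996 / 0.266)² = 2 × 11.263² = 2 × 126.86 = 253.7.
Round up to the next whole participant.

n = 254 per group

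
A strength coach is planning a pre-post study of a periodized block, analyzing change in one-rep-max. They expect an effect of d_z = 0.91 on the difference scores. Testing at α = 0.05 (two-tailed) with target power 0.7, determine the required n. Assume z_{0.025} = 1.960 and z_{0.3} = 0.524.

n = 8 pairs

For a paired (one-sample on differences) test: n = ((z_{α/2} + z_β) / d)².
z_{α/2} + z_β = 1.960 + 0.524 = 2.484.
n = (2.484 / 0.91)² = 2.730² = 7.45.
Round up.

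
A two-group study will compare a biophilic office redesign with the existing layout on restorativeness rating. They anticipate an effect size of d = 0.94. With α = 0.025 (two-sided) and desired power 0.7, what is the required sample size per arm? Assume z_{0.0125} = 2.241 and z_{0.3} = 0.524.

n = 18 per group

For two independent groups with equal n: n = 2·((z_{α/2} + z_β) / d)².
z_{α/2} + z_β = 2.241 + 0.524 = 2.765.
n = 2 × (2.765 / 0.94)² = 2 × 2.941² = 2 × 8.65 = 17.3.
Round up to the next whole participant.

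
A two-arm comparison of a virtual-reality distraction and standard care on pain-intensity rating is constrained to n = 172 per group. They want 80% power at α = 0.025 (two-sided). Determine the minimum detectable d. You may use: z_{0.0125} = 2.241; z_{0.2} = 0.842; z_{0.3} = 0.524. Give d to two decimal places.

d_min ≈ 0.33

For two independent groups of n = 172 each: d_min = (z_{α/2} + z_β)·√(2/n).
z-sum = 2.241 + 0.842 = 3.083.
d_min = 3.083 × √(2/172) = 3.083 × 0.1078 = 0.332.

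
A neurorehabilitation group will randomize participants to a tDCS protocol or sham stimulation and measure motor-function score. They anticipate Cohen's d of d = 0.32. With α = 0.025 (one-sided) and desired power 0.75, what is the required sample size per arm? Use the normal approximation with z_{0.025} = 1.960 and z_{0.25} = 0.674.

n = 136 per group

For two independent groups with equal n: n = 2·((z_{α} + z_β) / d)².
z_{α} + z_β = 1.960 + 0.674 = 2.634.
n = 2 × (2.634 / 0.32)² = 2 × 8.231² = 2 × 67.75 = 135.5.
Round up to the next whole participant.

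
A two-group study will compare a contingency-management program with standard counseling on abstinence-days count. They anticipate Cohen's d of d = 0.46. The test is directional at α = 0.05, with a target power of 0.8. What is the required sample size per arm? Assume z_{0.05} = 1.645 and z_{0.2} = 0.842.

For two independent groups with equal n: n = 2·((z_{α} + z_β) / d)².
z_{α} + z_β = 1.645 + 0.842 = 2.487.
n = 2 × (2.487 / 0.46)² = 2 × 5.407² = 2 × 29.23 = 58.5.
Round up to the next whole participant.

n = 59 per group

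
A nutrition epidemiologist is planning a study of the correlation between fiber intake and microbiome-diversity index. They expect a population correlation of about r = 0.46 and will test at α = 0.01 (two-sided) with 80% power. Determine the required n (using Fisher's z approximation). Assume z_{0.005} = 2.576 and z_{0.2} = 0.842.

n = 51

Fisher's z: C = ½·ln((1+r)/(1−r)) = ½·ln(2.7037) = 0.4973.
n = ((z_{α/2} + z_β)/C)² + 3.
(2.576 + 0.842) / 0.4973 = 3.418 / 0.4973 = 6.873.
n = 6.873² + 3 = 47.24 + 3 = 50.2.
Round up.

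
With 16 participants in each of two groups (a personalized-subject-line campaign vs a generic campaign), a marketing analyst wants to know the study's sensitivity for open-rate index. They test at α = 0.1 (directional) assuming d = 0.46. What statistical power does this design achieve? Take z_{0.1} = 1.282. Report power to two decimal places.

For two equal groups, power = Φ(d·√(n/2) − z_{α}).
d·√(n/2) = 0.46 × √(16/2) = 0.46 × 2.828 = 1.301.
z_β = 1.301 − 1.282 = 0.019.
Power = Φ(0.019) = 0.508.

power ≈ 0.51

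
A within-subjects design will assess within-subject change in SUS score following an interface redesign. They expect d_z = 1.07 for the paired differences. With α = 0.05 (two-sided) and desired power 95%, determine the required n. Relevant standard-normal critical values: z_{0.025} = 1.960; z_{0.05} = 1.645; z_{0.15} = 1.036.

n = 12 pairs

For a paired (one-sample on differences) test: n = ((z_{α/2} + z_β) / d)².
z_{α/2} + z_β = 1.960 + 1.645 = 3.605.
n = (3.605 / 1.07)² = 3.369² = 11.35.
Round up.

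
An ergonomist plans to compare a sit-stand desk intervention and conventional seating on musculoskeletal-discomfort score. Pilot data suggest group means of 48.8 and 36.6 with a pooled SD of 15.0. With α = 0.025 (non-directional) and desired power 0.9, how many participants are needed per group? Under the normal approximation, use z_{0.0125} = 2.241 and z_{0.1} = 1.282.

Cohen's d = |M₁ − M₂| / SD_pooled = |48.8 − 36.6| / 15.0 = 12.2 / 15.0 = 0.813.
For two independent groups with equal n: n = 2·((z_{α/2} + z_β) / d)².
z_{α/2} + z_β = 2.241 + 1.282 = 3.523.
n = 2 × (3.523 / 0.813)² = 2 × 4.333² = 2 × 18.78 = 37.6.
Round up to the next whole participant.

n = 38 per group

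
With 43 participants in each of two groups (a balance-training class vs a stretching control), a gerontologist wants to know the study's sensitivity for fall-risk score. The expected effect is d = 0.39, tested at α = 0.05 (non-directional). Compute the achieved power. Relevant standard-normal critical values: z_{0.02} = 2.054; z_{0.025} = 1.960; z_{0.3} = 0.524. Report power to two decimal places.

For two equal groups, power = Φ(d·√(n/2) − z_{α/2}).
d·√(n/2) = 0.39 × √(43/2) = 0.39 × 4.637 = 1.808.
z_β = 1.808 − 1.960 = -0.152.
Power = Φ(-0.152) = 0.440.

power ≈ 0.44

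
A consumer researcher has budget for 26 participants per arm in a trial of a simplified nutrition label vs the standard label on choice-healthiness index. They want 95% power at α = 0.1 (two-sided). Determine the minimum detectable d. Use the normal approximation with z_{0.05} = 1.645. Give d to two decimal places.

d_min ≈ 0.91

For two independent groups of n = 26 each: d_min = (z_{α/2} + z_β)·√(2/n).
z-sum = 1.645 + 1.645 = 3.290.
d_min = 3.290 × √(2/26) = 3.290 × 0.2774 = 0.912.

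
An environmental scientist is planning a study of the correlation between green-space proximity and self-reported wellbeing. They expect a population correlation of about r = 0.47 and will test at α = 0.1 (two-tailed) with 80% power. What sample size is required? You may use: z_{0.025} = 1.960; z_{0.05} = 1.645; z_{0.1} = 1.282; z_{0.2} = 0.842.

Fisher's z: C = ½·ln((1+r)/(1−r)) = ½·ln(2.7736) = 0.5101.
n = ((z_{α/2} + z_β)/C)² + 3.
(1.645 + 0.842) / 0.5101 = 2.487 / 0.5101 = 4.876.
n = 4.876² + 3 = 23.77 + 3 = 26.8.
Round up.

n = 27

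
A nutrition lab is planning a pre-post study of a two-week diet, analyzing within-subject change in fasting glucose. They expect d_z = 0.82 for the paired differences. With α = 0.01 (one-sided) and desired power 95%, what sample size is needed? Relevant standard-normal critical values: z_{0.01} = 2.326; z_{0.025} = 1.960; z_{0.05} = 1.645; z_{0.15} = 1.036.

For a paired (one-sample on differences) test: n = ((z_{α} + z_β) / d)².
z_{α} + z_β = 2.326 + 1.645 = 3.971.
n = (3.971 / 0.82)² = 4.843² = 23.45.
Round up.

n = 24 pairs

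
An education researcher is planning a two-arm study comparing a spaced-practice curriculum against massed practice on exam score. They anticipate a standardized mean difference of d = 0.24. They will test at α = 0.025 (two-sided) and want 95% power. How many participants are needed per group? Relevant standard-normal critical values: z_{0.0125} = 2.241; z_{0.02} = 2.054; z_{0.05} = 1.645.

n = 525 per group

For two independent groups with equal n: n = 2·((z_{α/2} + z_β) / d)².
z_{α/2} + z_β = 2.241 + 1.645 = 3.886.
n = 2 × (3.886 / 0.24)² = 2 × 16.192² = 2 × 262.17 = 524.3.
Round up to the next whole participant.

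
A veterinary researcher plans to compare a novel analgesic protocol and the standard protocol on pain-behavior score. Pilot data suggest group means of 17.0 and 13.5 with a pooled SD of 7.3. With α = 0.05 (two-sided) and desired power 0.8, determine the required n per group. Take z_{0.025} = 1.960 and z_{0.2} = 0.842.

Cohen's d = |M₁ − M₂| / SD_pooled = |17.0 − 13.5| / 7.3 = 3.5 / 7.3 = 0.479.
For two independent groups with equal n: n = 2·((z_{α/2} + z_β) / d)².
z_{α/2} + z_β = 1.960 + 0.842 = 2.802.
n = 2 × (2.802 / 0.479)² = 2 × 5.850² = 2 × 34.22 = 68.4.
Round up to the next whole participant.

n = 69 per group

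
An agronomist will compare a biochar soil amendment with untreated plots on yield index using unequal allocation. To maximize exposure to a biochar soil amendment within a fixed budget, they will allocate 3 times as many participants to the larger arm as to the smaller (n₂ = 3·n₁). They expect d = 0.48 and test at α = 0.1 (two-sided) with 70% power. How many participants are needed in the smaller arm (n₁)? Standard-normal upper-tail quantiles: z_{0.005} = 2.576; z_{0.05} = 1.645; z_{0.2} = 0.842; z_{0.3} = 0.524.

n₁ = 28

With allocation ratio k = n₂/n₁ = 3, Var(x̄₁−x̄₂) = σ²(1/n₁ + 1/(k·n₁)) = σ²·(k+1)/(k·n₁).
So n₁ = (1 + 1/k)·((z_{α/2} + z_β)/d)² = 1.333 × (2.169/0.48)².
n₁ = 1.333 × 20.42 = 27.2.
Round up: n₁ = 28, giving n₂ = 3 × 28 = 84.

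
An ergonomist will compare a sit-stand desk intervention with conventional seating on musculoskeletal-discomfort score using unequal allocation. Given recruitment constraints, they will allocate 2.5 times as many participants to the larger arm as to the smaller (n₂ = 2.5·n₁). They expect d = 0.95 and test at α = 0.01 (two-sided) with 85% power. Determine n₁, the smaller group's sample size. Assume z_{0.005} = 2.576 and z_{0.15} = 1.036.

n₁ = 21

With allocation ratio k = n₂/n₁ = 2.5, Var(x̄₁−x̄₂) = σ²(1/n₁ + 1/(k·n₁)) = σ²·(k+1)/(k·n₁).
So n₁ = (1 + 1/k)·((z_{α/2} + z_β)/d)² = 1.400 × (3.612/0.95)².
n₁ = 1.400 × 14.46 = 20.2.
Round up: n₁ = 21, giving n₂ = ⌈2.5 × 21⌉ = ⌈52.5⌉ = 53.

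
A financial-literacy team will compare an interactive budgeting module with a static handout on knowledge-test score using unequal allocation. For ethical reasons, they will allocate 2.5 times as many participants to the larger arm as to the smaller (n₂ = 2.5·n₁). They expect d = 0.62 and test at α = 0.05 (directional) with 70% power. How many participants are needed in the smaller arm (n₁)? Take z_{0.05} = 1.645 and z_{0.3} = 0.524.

With allocation ratio k = n₂/n₁ = 2.5, Var(x̄₁−x̄₂) = σ²(1/n₁ + 1/(k·n₁)) = σ²·(k+1)/(k·n₁).
So n₁ = (1 + 1/k)·((z_{α} + z_β)/d)² = 1.400 × (2.169/0.62)².
n₁ = 1.400 × 12.24 = 17.1.
Round up: n₁ = 18, giving n₂ = 2.5 × 18 = 45.

n₁ = 18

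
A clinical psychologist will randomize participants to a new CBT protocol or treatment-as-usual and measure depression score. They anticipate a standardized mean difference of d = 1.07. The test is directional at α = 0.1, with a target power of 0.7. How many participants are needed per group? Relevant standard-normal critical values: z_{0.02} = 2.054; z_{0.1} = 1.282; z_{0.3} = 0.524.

For two independent groups with equal n: n = 2·((z_{α} + z_β) / d)².
z_{α} + z_β = 1.282 + 0.524 = 1.806.
n = 2 × (1.806 / 1.07)² = 2 × 1.688² = 2 × 2.85 = 5.7.
Round up to the next whole participant.

n = 6 per group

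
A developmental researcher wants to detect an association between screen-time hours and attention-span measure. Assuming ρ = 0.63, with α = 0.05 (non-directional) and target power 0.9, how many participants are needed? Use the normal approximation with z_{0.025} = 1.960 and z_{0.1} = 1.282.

n = 23

Fisher's z: C = ½·ln((1+r)/(1−r)) = ½·ln(4.4054) = 0.7414.
n = ((z_{α/2} + z_β)/C)² + 3.
(1.960 + 1.282) / 0.7414 = 3.242 / 0.7414 = 4.373.
n = 4.373² + 3 = 19.12 + 3 = 22.1.
Round up.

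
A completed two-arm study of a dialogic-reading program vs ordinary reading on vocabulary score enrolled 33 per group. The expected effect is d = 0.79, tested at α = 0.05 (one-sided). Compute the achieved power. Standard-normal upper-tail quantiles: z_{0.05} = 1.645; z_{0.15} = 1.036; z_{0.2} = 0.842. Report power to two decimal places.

For two equal groups, power = Φ(d·√(n/2) − z_{α}).
d·√(n/2) = 0.79 × √(33/2) = 0.79 × 4.062 = 3.209.
z_β = 3.209 − 1.645 = 1.564.
Power = Φ(1.564) = 0.941.

power ≈ 0.94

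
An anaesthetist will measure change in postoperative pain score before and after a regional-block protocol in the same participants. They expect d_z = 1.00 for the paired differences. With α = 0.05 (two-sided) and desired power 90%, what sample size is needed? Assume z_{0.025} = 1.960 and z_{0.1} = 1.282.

For a paired (one-sample on differences) test: n = ((z_{α/2} + z_β) / d)².
z_{α/2} + z_β = 1.960 + 1.282 = 3.242.
n = (3.242 / 1.00)² = 3.242² = 10.51.
Round up.

n = 11 pairs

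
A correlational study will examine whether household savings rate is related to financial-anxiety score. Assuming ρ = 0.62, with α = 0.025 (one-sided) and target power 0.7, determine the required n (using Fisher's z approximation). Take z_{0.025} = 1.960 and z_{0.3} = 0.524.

Fisher's z: C = ½·ln((1+r)/(1−r)) = ½·ln(4.2632) = 0.7250.
n = ((z_{α} + z_β)/C)² + 3.
(1.960 + 0.524) / 0.7250 = 2.484 / 0.7250 = 3.426.
n = 3.426² + 3 = 11.74 + 3 = 14.7.
Round up.

n = 15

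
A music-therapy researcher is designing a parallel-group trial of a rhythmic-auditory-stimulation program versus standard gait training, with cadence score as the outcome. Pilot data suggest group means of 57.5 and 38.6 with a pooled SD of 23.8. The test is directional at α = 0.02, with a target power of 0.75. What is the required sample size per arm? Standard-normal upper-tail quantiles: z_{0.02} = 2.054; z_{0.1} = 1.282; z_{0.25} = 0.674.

n = 24 per group

Cohen's d = |M₁ − M₂| / SD_pooled = |57.5 − 38.6| / 23.8 = 18.9 / 23.8 = 0.794.
For two independent groups with equal n: n = 2·((z_{α} + z_β) / d)².
z_{α} + z_β = 2.054 + 0.674 = 2.728.
n = 2 × (2.728 / 0.794)² = 2 × 3.436² = 2 × 11.80 = 23.6.
Round up to the next whole participant.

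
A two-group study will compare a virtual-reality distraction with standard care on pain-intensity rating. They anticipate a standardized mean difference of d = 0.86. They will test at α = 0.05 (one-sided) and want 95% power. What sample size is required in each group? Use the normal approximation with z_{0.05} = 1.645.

For two independent groups with equal n: n = 2·((z_{α} + z_β) / d)².
z_{α} + z_β = 1.645 + 1.645 = 3.290.
n = 2 × (3.290 / 0.86)² = 2 × 3.826² = 2 × 14.64 = 29.3.
Round up to the next whole participant.

n = 30 per group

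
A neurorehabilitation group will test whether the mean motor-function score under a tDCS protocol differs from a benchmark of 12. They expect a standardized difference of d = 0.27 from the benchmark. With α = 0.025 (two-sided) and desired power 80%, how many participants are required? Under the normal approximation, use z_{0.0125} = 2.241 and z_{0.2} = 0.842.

For a one-sample test: n = ((z_{α/2} + z_β) / d)².
z_{α/2} + z_β = 2.241 + 0.842 = 3.083.
n = (3.083 / 0.27)² = 11.419² = 130.38.
Round up.

n = 131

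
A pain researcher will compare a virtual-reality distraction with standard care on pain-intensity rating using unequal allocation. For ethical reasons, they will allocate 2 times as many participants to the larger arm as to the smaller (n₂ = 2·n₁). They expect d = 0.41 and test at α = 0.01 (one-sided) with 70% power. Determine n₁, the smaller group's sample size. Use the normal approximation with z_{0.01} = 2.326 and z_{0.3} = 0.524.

n₁ = 73

With allocation ratio k = n₂/n₁ = 2, Var(x̄₁−x̄₂) = σ²(1/n₁ + 1/(k·n₁)) = σ²·(k+1)/(k·n₁).
So n₁ = (1 + 1/k)·((z_{α} + z_β)/d)² = 1.500 × (2.850/0.41)².
n₁ = 1.500 × 48.32 = 72.5.
Round up: n₁ = 73, giving n₂ = 2 × 73 = 146.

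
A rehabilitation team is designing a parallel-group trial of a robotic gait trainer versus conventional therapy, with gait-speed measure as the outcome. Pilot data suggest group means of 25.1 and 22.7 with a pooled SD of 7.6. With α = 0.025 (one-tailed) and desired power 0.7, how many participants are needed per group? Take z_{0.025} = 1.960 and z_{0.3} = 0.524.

Cohen's d = |M₁ − M₂| / SD_pooled = |25.1 − 22.7| / 7.6 = 2.4 / 7.6 = 0.316.
For two independent groups with equal n: n = 2·((z_{α} + z_β) / d)².
z_{α} + z_β = 1.960 + 0.524 = 2.484.
n = 2 × (2.484 / 0.316)² = 2 × 7.861² = 2 × 61.79 = 123.6.
Round up to the next whole participant.

n = 124 per group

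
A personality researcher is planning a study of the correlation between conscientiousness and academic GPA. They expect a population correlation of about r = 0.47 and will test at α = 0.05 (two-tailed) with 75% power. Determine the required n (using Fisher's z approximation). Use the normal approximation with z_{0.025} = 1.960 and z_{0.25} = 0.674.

Fisher's z: C = ½·ln((1+r)/(1−r)) = ½·ln(2.7736) = 0.5101.
n = ((z_{α/2} + z_β)/C)² + 3.
(1.960 + 0.674) / 0.5101 = 2.634 / 0.5101 = 5.164.
n = 5.164² + 3 = 26.66 + 3 = 29.7.
Round up.

n = 30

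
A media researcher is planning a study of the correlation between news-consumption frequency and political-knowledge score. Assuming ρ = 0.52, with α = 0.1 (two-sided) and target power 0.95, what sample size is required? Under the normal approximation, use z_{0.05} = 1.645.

Fisher's z: C = ½·ln((1+r)/(1−r)) = ½·ln(3.1667) = 0.5763.
n = ((z_{α/2} + z_β)/C)² + 3.
(1.645 + 1.645) / 0.5763 = 3.290 / 0.5763 = 5.709.
n = 5.709² + 3 = 32.59 + 3 = 35.6.
Round up.

n = 36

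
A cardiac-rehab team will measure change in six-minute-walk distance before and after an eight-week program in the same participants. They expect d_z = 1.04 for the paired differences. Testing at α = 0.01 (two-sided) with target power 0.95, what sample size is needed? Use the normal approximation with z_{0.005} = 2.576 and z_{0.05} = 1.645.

n = 17 pairs

For a paired (one-sample on differences) test: n = ((z_{α/2} + z_β) / d)².
z_{α/2} + z_β = 2.576 + 1.645 = 4.221.
n = (4.221 / 1.04)² = 4.059² = 16.47.
Round up.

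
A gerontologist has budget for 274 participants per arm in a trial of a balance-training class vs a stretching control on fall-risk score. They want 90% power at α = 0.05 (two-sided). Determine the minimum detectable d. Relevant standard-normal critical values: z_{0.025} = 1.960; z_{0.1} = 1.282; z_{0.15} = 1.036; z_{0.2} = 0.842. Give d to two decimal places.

d_min ≈ 0.28

For two independent groups of n = 274 each: d_min = (z_{α/2} + z_β)·√(2/n).
z-sum = 1.960 + 1.282 = 3.242.
d_min = 3.242 × √(2/274) = 3.242 × 0.0854 = 0.277.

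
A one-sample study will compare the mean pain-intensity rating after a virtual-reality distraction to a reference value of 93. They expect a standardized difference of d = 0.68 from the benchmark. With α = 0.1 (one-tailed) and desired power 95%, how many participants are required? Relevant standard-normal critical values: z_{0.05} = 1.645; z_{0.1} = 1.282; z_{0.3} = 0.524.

For a one-sample test: n = ((z_{α} + z_β) / d)².
z_{α} + z_β = 1.282 + 1.645 = 2.927.
n = (2.927 / 0.68)² = 4.304² = 18.53.
Round up.

n = 19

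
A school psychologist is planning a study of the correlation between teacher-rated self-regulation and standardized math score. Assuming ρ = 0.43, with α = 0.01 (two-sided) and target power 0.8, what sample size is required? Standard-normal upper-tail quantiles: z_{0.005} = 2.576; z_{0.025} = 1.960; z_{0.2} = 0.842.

Fisher's z: C = ½·ln((1+r)/(1−r)) = ½·ln(2.5088) = 0.4599.
n = ((z_{α/2} + z_β)/C)² + 3.
(2.576 + 0.842) / 0.4599 = 3.418 / 0.4599 = 7.432.
n = 7.432² + 3 = 55.24 + 3 = 58.2.
Round up.

n = 59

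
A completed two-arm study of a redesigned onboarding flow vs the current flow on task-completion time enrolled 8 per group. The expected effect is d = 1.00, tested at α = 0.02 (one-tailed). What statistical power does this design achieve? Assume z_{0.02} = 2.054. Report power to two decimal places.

For two equal groups, power = Φ(d·√(n/2) − z_{α}).
d·√(n/2) = 1.00 × √(8/2) = 1.00 × 2.000 = 2.000.
z_β = 2.000 − 2.054 = -0.054.
Power = Φ(-0.054) = 0.478.

power ≈ 0.48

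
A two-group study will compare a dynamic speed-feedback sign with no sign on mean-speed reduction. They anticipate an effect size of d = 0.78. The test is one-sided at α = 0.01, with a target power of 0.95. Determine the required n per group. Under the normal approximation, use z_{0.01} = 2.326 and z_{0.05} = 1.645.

For two independent groups with equal n: n = 2·((z_{α} + z_β) / d)².
z_{α} + z_β = 2.326 + 1.645 = 3.971.
n = 2 × (3.971 / 0.78)² = 2 × 5.091² = 2 × 25.92 = 51.8.
Round up to the next whole participant.

n = 52 per group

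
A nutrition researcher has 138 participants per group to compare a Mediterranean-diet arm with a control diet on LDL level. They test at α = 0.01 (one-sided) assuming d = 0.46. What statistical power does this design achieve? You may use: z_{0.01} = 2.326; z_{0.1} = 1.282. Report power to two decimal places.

power ≈ 0.93

For two equal groups, power = Φ(d·√(n/2) − z_{α}).
d·√(n/2) = 0.46 × √(138/2) = 0.46 × 8.307 = 3.821.
z_β = 3.821 − 2.326 = 1.495.
Power = Φ(1.495) = 0.933.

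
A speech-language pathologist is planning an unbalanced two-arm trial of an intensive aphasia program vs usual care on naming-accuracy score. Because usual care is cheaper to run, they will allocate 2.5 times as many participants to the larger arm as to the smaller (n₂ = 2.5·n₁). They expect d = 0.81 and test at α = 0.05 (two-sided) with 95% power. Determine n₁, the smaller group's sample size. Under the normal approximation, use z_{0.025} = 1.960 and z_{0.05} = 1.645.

n₁ = 28

With allocation ratio k = n₂/n₁ = 2.5, Var(x̄₁−x̄₂) = σ²(1/n₁ + 1/(k·n₁)) = σ²·(k+1)/(k·n₁).
So n₁ = (1 + 1/k)·((z_{α/2} + z_β)/d)² = 1.400 × (3.605/0.81)².
n₁ = 1.400 × 19.81 = 27.7.
Round up: n₁ = 28, giving n₂ = 2.5 × 28 = 70.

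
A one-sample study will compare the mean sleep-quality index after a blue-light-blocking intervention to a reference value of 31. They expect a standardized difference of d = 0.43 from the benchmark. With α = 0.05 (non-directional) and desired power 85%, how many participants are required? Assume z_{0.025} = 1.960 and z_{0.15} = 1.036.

For a one-sample test: n = ((z_{α/2} + z_β) / d)².
z_{α/2} + z_β = 1.960 + 1.036 = 2.996.
n = (2.996 / 0.43)² = 6.967² = 48.55.
Round up.

n = 49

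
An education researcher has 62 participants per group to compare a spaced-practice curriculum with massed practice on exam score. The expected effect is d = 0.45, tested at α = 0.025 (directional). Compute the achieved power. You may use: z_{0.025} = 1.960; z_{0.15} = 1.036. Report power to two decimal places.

power ≈ 0.71

For two equal groups, power = Φ(d·√(n/2) − z_{α}).
d·√(n/2) = 0.45 × √(62/2) = 0.45 × 5.568 = 2.505.
z_β = 2.505 − 1.960 = 0.545.
Power = Φ(0.545) = 0.707.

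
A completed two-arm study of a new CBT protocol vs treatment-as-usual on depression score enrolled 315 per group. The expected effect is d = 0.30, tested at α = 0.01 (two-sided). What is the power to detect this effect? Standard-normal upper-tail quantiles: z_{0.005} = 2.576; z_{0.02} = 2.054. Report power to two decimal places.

For two equal groups, power = Φ(d·√(n/2) − z_{α/2}).
d·√(n/2) = 0.30 × √(315/2) = 0.30 × 12.550 = 3.765.
z_β = 3.765 − 2.576 = 1.189.
Power = Φ(1.189) = 0.883.

power ≈ 0.88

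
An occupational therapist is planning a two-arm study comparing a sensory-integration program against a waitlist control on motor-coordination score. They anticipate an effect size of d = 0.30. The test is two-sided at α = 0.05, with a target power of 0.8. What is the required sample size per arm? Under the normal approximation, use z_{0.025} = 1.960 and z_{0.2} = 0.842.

For two independent groups with equal n: n = 2·((z_{α/2} + z_β) / d)².
z_{α/2} + z_β = 1.960 + 0.842 = 2.802.
n = 2 × (2.802 / 0.30)² = 2 × 9.340² = 2 × 87.24 = 174.5.
Round up to the next whole participant.

n = 175 per group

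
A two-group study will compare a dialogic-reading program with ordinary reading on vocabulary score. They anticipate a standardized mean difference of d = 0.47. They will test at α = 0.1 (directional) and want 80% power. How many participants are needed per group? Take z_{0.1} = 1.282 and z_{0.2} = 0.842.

For two independent groups with equal n: n = 2·((z_{α} + z_β) / d)².
z_{α} + z_β = 1.282 + 0.842 = 2.124.
n = 2 × (2.124 / 0.47)² = 2 × 4.519² = 2 × 20.42 = 40.8.
Round up to the next whole participant.

n = 41 per group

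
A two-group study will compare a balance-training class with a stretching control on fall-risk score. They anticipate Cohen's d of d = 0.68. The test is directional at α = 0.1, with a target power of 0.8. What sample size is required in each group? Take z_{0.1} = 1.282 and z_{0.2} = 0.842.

n = 20 per group

For two independent groups with equal n: n = 2·((z_{α} + z_β) / d)².
z_{α} + z_β = 1.282 + 0.842 = 2.124.
n = 2 × (2.124 / 0.68)² = 2 × 3.124² = 2 × 9.76 = 19.5.
Round up to the next whole participant.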